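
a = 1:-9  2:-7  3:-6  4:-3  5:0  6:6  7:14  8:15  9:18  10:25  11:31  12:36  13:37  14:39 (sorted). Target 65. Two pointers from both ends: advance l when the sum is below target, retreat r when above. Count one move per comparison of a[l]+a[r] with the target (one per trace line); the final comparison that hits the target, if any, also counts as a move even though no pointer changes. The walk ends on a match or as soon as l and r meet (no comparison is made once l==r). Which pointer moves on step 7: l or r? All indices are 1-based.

l

[1,14] -9+39=30 <65 → l++
[2,14] -7+39=32 <65 → l++
[3,14] -6+39=33 <65 → l++
[4,14] -3+39=36 <65 → l++
[5,14] 0+39=39 <65 → l++
[6,14] 6+39=45 <65 → l++
[7,14] 14+39=53 <65 → l++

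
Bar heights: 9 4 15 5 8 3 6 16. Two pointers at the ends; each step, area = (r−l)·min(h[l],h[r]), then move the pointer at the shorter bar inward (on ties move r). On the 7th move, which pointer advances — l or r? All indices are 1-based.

[1,8] min(9,16)*7=63 best=63 * → l++
[2,8] min(4,16)*6=24 best=63 → l++
[3,8] min(15,16)*5=75 best=75 * → l++
[4,8] min(5,16)*4=20 best=75 → l++
[5,8] min(8,16)*3=24 best=75 → l++
[6,8] min(3,16)*2=6 best=75 → l++
[7,8] min(6,16)*1=6 best=75 → l++

l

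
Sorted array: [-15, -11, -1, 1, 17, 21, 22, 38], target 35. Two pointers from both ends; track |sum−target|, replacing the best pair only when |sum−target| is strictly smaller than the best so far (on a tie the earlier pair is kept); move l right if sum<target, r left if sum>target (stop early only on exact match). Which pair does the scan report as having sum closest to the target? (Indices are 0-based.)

pair (-1, 38) with sum 37 (|Δ|=2)

[0,7] -15+38=23 d=12 * → l++
[1,7] -11+38=27 d=8 * → l++
[2,7] -1+38=37 d=2 * → r--
[2,6] -1+22=21 d=14 → l++
[3,6] 1+22=23 d=12 → l++
[4,6] 17+22=39 d=4 → r--
[4,5] 17+21=38 d=3 → r--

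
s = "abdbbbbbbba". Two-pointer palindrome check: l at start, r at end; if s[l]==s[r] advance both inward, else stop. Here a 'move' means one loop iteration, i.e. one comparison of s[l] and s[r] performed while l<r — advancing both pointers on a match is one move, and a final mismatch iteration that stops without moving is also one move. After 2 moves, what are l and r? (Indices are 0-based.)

[0,10] 'a'=='a' → l++,r--
[1,9] 'b'=='b' → l++,r--

l=2, r=8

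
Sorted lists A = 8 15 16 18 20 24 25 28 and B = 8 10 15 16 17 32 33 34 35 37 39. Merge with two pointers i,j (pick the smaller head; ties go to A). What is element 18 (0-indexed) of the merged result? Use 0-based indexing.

merged[18] = 39

i=0 j=0: A[i]=8<=B[j]=8 take 8, i++
i=1 j=0: A[i]=15>B[j]=8 take 8, j++
i=1 j=1: A[i]=15>B[j]=10 take 10, j++
i=1 j=2: A[i]=15<=B[j]=15 take 15, i++
i=2 j=2: A[i]=16>B[j]=15 take 15, j++
i=2 j=3: A[i]=16<=B[j]=16 take 16, i++
i=3 j=3: A[i]=18>B[j]=16 take 16, j++
i=3 j=4: A[i]=18>B[j]=17 take 17, j++
i=3 j=5: A[i]=18<=B[j]=32 take 18, i++
i=4 j=5: A[i]=20<=B[j]=32 take 20, i++
i=5 j=5: A[i]=24<=B[j]=32 take 24, i++
i=6 j=5: A[i]=25<=B[j]=32 take 25, i++
i=7 j=5: A[i]=28<=B[j]=32 take 28, i++
i=8 j=5: A done, take B[j]=32, j++
i=8 j=6: A done, take B[j]=33, j++
i=8 j=7: A done, take B[j]=34, j++
i=8 j=8: A done, take B[j]=35, j++
i=8 j=9: A done, take B[j]=37, j++
i=8 j=10: A done, take B[j]=39, j++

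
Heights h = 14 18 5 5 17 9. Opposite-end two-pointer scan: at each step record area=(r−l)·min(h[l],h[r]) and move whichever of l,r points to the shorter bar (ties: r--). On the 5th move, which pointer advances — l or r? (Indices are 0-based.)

r

l=0 r=5: min(14,9)*5=45 best=45 *, r--
l=0 r=4: min(14,17)*4=56 best=56 *, l++
l=1 r=4: min(18,17)*3=51 best=56, r--
l=1 r=3: min(18,5)*2=10 best=56, r--
l=1 r=2: min(18,5)*1=5 best=56, r--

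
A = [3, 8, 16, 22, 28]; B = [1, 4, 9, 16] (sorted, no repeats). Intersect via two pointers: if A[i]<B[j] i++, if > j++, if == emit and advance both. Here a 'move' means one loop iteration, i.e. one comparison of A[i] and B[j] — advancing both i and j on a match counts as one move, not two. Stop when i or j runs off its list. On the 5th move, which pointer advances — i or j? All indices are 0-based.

i=0 j=0: 3>1, j++
i=0 j=1: 3<4, i++
i=1 j=1: 8>4, j++
i=1 j=2: 8<9, i++
i=2 j=2: 16>9, j++

j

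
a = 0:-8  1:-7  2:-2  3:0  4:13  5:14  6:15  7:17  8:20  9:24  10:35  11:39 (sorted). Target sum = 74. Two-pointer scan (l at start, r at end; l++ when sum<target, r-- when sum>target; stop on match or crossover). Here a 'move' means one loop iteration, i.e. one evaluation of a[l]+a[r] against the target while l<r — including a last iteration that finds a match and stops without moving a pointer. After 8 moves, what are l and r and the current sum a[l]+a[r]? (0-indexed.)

l=8, r=11, sum=59

[0,11] -8+39=31 <74 → l++
[1,11] -7+39=32 <74 → l++
[2,11] -2+39=37 <74 → l++
[3,11] 0+39=39 <74 → l++
[4,11] 13+39=52 <74 → l++
[5,11] 14+39=53 <74 → l++
[6,11] 15+39=54 <74 → l++
[7,11] 17+39=56 <74 → l++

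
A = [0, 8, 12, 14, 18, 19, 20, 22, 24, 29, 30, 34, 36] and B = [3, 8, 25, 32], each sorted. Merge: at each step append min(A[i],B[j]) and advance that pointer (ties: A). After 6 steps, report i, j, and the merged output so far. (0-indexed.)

i=0 j=0: A[i]=0<=B[j]=3 take 0, i++
i=1 j=0: A[i]=8>B[j]=3 take 3, j++
i=1 j=1: A[i]=8<=B[j]=8 take 8, i++
i=2 j=1: A[i]=12>B[j]=8 take 8, j++
i=2 j=2: A[i]=12<=B[j]=25 take 12, i++
i=3 j=2: A[i]=14<=B[j]=25 take 14, i++

i=4, j=2, merged so far=[0, 3, 8, 8, 12, 14]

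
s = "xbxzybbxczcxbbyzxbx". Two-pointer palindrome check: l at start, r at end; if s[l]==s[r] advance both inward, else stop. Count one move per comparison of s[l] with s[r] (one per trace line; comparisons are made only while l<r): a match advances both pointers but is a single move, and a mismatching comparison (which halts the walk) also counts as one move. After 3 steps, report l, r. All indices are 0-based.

l=0 r=18: 'x'=='x', l++,r--
l=1 r=17: 'b'=='b', l++,r--
l=2 r=16: 'x'=='x', l++,r--

l=3, r=15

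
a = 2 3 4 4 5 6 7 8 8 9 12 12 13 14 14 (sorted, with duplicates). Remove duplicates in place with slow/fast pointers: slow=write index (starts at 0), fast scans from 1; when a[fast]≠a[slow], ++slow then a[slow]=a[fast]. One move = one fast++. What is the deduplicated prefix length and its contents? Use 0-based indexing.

slow=0 fast=1: a[fast]=3≠a[slow]=2 write a[1]=3, slow++,fast++
slow=1 fast=2: a[fast]=4≠a[slow]=3 write a[2]=4, slow++,fast++
slow=2 fast=3: a[fast]=4=a[slow] dup, fast++
slow=2 fast=4: a[fast]=5≠a[slow]=4 write a[3]=5, slow++,fast++
slow=3 fast=5: a[fast]=6≠a[slow]=5 write a[4]=6, slow++,fast++
slow=4 fast=6: a[fast]=7≠a[slow]=6 write a[5]=7, slow++,fast++
slow=5 fast=7: a[fast]=8≠a[slow]=7 write a[6]=8, slow++,fast++
slow=6 fast=8: a[fast]=8=a[slow] dup, fast++
slow=6 fast=9: a[fast]=9≠a[slow]=8 write a[7]=9, slow++,fast++
slow=7 fast=10: a[fast]=12≠a[slow]=9 write a[8]=12, slow++,fast++
slow=8 fast=11: a[fast]=12=a[slow] dup, fast++
slow=8 fast=12: a[fast]=13≠a[slow]=12 write a[9]=13, slow++,fast++
slow=9 fast=13: a[fast]=14≠a[slow]=13 write a[10]=14, slow++,fast++
slow=10 fast=14: a[fast]=14=a[slow] dup, fast++

length 11; prefix = [2, 3, 4, 5, 6, 7, 8, 9, 12, 13, 14]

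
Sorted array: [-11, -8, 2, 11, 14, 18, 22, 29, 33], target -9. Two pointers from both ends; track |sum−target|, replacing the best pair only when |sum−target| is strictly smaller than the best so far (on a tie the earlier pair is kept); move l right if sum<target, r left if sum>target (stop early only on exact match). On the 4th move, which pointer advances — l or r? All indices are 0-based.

l=0 r=8: -11+33=22 d=31 *, r--
l=0 r=7: -11+29=18 d=27 *, r--
l=0 r=6: -11+22=11 d=20 *, r--
l=0 r=5: -11+18=7 d=16 *, r--

r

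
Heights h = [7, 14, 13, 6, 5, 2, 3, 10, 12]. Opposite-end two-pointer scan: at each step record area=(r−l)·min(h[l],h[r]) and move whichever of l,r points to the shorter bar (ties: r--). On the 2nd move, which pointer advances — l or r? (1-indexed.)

r

[1,9] min(7,12)*8=56 best=56 * → l++
[2,9] min(14,12)*7=84 best=84 * → r--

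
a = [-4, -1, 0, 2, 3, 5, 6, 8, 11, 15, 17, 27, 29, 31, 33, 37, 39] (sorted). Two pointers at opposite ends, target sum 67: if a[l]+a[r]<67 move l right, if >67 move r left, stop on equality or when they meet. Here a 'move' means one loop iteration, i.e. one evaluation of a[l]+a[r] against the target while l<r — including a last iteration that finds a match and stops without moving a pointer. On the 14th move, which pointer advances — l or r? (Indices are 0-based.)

[0,16] -4+39=35 <67 → l++
[1,16] -1+39=38 <67 → l++
[2,16] 0+39=39 <67 → l++
[3,16] 2+39=41 <67 → l++
[4,16] 3+39=42 <67 → l++
[5,16] 5+39=44 <67 → l++
[6,16] 6+39=45 <67 → l++
[7,16] 8+39=47 <67 → l++
[8,16] 11+39=50 <67 → l++
[9,16] 15+39=54 <67 → l++
[10,16] 17+39=56 <67 → l++
[11,16] 27+39=66 <67 → l++
[12,16] 29+39=68 >67 → r--
[12,15] 29+37=66 <67 → l++

l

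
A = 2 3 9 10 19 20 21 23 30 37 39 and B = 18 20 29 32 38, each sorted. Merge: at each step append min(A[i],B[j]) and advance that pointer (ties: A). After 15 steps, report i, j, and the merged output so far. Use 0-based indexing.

i=0 j=0: A[i]=2<=B[j]=18 take 2, i++
i=1 j=0: A[i]=3<=B[j]=18 take 3, i++
i=2 j=0: A[i]=9<=B[j]=18 take 9, i++
i=3 j=0: A[i]=10<=B[j]=18 take 10, i++
i=4 j=0: A[i]=19>B[j]=18 take 18, j++
i=4 j=1: A[i]=19<=B[j]=20 take 19, i++
i=5 j=1: A[i]=20<=B[j]=20 take 20, i++
i=6 j=1: A[i]=21>B[j]=20 take 20, j++
i=6 j=2: A[i]=21<=B[j]=29 take 21, i++
i=7 j=2: A[i]=23<=B[j]=29 take 23, i++
i=8 j=2: A[i]=30>B[j]=29 take 29, j++
i=8 j=3: A[i]=30<=B[j]=32 take 30, i++
i=9 j=3: A[i]=37>B[j]=32 take 32, j++
i=9 j=4: A[i]=37<=B[j]=38 take 37, i++
i=10 j=4: A[i]=39>B[j]=38 take 38, j++

i=10, j=5, merged so far=[2, 3, 9, 10, 18, 19, 20, 20, 21, 23, 29, 30, 32, 37, 38]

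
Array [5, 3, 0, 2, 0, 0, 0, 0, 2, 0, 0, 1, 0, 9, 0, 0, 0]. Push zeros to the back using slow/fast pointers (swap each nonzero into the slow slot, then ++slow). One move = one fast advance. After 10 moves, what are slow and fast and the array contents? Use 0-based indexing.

slow=4, fast=10, a=[5, 3, 2, 2, 0, 0, 0, 0, 0, 0, 0, 1, 0, 9, 0, 0, 0]

(s=0,f=0) a[fast]=5≠0 swap→a[0]=5 → slow++,fast++
(s=1,f=1) a[fast]=3≠0 swap→a[1]=3 → slow++,fast++
(s=2,f=2) a[fast]=0 → fast++
(s=2,f=3) a[fast]=2≠0 swap→a[2]=2 → slow++,fast++
(s=3,f=4) a[fast]=0 → fast++
(s=3,f=5) a[fast]=0 → fast++
(s=3,f=6) a[fast]=0 → fast++
(s=3,f=7) a[fast]=0 → fast++
(s=3,f=8) a[fast]=2≠0 swap→a[3]=2 → slow++,fast++
(s=4,f=9) a[fast]=0 → fast++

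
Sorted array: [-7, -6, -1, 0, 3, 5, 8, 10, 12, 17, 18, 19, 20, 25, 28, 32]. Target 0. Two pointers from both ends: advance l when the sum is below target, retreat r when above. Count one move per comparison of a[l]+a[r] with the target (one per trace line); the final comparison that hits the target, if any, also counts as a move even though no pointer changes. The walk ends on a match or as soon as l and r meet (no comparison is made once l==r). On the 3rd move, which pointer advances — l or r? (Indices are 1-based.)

l=1 r=16: -7+32=25 >0, r--
l=1 r=15: -7+28=21 >0, r--
l=1 r=14: -7+25=18 >0, r--

r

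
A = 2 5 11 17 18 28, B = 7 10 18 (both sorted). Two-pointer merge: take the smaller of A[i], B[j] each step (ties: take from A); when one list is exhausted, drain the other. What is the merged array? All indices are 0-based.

[2, 5, 7, 10, 11, 17, 18, 18, 28]

[i=0,j=0] A[i]=2<=B[j]=7 take 2 → i++
[i=1,j=0] A[i]=5<=B[j]=7 take 5 → i++
[i=2,j=0] A[i]=11>B[j]=7 take 7 → j++
[i=2,j=1] A[i]=11>B[j]=10 take 10 → j++
[i=2,j=2] A[i]=11<=B[j]=18 take 11 → i++
[i=3,j=2] A[i]=17<=B[j]=18 take 17 → i++
[i=4,j=2] A[i]=18<=B[j]=18 take 18 → i++
[i=5,j=2] A[i]=28>B[j]=18 take 18 → j++
[i=5,j=3] B done, take A[i]=28 → i++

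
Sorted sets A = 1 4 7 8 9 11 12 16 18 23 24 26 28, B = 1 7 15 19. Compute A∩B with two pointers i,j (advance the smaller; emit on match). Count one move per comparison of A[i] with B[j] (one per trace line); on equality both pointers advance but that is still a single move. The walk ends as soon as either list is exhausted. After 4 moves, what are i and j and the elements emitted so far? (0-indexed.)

i=4, j=2, emitted=[1, 7]

i=0 j=0: 1==1 emit, i++,j++
i=1 j=1: 4<7, i++
i=2 j=1: 7==7 emit, i++,j++
i=3 j=2: 8<15, i++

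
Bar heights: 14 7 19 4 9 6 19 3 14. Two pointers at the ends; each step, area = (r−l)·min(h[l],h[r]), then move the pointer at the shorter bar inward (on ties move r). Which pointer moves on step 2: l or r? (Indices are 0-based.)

[0,8] min(14,14)*8=112 best=112 * → r--
[0,7] min(14,3)*7=21 best=112 → r--

r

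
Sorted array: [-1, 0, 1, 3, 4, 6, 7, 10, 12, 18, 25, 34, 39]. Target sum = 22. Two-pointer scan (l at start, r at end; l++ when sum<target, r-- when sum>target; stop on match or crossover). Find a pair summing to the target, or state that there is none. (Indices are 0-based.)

(4, 18)

l=0 r=12: -1+39=38 >22, r--
l=0 r=11: -1+34=33 >22, r--
l=0 r=10: -1+25=24 >22, r--
l=0 r=9: -1+18=17 <22, l++
l=1 r=9: 0+18=18 <22, l++
l=2 r=9: 1+18=19 <22, l++
l=3 r=9: 3+18=21 <22, l++
l=4 r=9: 4+18=22, found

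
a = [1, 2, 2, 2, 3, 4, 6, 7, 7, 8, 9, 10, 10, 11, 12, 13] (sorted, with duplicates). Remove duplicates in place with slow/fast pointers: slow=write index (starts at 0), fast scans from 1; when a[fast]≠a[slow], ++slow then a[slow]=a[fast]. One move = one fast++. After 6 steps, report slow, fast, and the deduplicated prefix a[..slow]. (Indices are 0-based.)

slow=4, fast=7, prefix=[1, 2, 3, 4, 6]

slow=0 fast=1: a[fast]=2≠a[slow]=1 write a[1]=2, slow++,fast++
slow=1 fast=2: a[fast]=2=a[slow] dup, fast++
slow=1 fast=3: a[fast]=2=a[slow] dup, fast++
slow=1 fast=4: a[fast]=3≠a[slow]=2 write a[2]=3, slow++,fast++
slow=2 fast=5: a[fast]=4≠a[slow]=3 write a[3]=4, slow++,fast++
slow=3 fast=6: a[fast]=6≠a[slow]=4 write a[4]=6, slow++,fast++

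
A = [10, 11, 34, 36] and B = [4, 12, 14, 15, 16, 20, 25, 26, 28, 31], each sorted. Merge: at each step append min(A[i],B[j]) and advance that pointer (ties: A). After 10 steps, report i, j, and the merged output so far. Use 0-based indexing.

i=2, j=8, merged so far=[4, 10, 11, 12, 14, 15, 16, 20, 25, 26]

i=0 j=0: A[i]=10>B[j]=4 take 4, j++
i=0 j=1: A[i]=10<=B[j]=12 take 10, i++
i=1 j=1: A[i]=11<=B[j]=12 take 11, i++
i=2 j=1: A[i]=34>B[j]=12 take 12, j++
i=2 j=2: A[i]=34>B[j]=14 take 14, j++
i=2 j=3: A[i]=34>B[j]=15 take 15, j++
i=2 j=4: A[i]=34>B[j]=16 take 16, j++
i=2 j=5: A[i]=34>B[j]=20 take 20, j++
i=2 j=6: A[i]=34>B[j]=25 take 25, j++
i=2 j=7: A[i]=34>B[j]=26 take 26, j++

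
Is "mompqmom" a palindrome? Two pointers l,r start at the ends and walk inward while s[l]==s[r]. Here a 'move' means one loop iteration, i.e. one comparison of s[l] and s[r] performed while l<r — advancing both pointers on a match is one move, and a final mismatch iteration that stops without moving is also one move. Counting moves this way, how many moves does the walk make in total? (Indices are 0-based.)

l=0 r=7: 'm'=='m', l++,r--
l=1 r=6: 'o'=='o', l++,r--
l=2 r=5: 'm'=='m', l++,r--
l=3 r=4: 'p'!='q', stop

4 moves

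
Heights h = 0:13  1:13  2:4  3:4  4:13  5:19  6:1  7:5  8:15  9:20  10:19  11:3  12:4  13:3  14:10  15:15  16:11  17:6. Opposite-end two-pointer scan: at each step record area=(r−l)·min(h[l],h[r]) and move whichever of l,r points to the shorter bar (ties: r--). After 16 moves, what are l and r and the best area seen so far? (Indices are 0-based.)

[0,17] min(13,6)*17=102 best=102 * → r--
[0,16] min(13,11)*16=176 best=176 * → r--
[0,15] min(13,15)*15=195 best=195 * → l++
[1,15] min(13,15)*14=182 best=195 → l++
[2,15] min(4,15)*13=52 best=195 → l++
[3,15] min(4,15)*12=48 best=195 → l++
[4,15] min(13,15)*11=143 best=195 → l++
[5,15] min(19,15)*10=150 best=195 → r--
[5,14] min(19,10)*9=90 best=195 → r--
[5,13] min(19,3)*8=24 best=195 → r--
[5,12] min(19,4)*7=28 best=195 → r--
[5,11] min(19,3)*6=18 best=195 → r--
[5,10] min(19,19)*5=95 best=195 → r--
[5,9] min(19,20)*4=76 best=195 → l++
[6,9] min(1,20)*3=3 best=195 → l++
[7,9] min(5,20)*2=10 best=195 → l++

l=8, r=9, best area=195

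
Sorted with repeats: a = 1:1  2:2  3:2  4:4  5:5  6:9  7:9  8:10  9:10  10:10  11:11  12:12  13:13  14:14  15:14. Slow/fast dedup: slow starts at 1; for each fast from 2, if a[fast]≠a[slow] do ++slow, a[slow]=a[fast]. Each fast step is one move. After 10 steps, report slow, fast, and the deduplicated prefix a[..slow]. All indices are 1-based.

(s=1,f=2) a[fast]=2≠a[slow]=1 write a[2]=2 → slow++,fast++
(s=2,f=3) a[fast]=2=a[slow] dup → fast++
(s=2,f=4) a[fast]=4≠a[slow]=2 write a[3]=4 → slow++,fast++
(s=3,f=5) a[fast]=5≠a[slow]=4 write a[4]=5 → slow++,fast++
(s=4,f=6) a[fast]=9≠a[slow]=5 write a[5]=9 → slow++,fast++
(s=5,f=7) a[fast]=9=a[slow] dup → fast++
(s=5,f=8) a[fast]=10≠a[slow]=9 write a[6]=10 → slow++,fast++
(s=6,f=9) a[fast]=10=a[slow] dup → fast++
(s=6,f=10) a[fast]=10=a[slow] dup → fast++
(s=6,f=11) a[fast]=11≠a[slow]=10 write a[7]=11 → slow++,fast++

slow=7, fast=12, prefix=[1, 2, 4, 5, 9, 10, 11]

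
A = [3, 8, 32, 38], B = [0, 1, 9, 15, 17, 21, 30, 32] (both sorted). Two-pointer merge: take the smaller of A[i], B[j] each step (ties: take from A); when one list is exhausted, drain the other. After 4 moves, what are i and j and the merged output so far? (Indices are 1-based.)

i=3, j=3, merged so far=[0, 1, 3, 8]

[i=1,j=1] A[i]=3>B[j]=0 take 0 → j++
[i=1,j=2] A[i]=3>B[j]=1 take 1 → j++
[i=1,j=3] A[i]=3<=B[j]=9 take 3 → i++
[i=2,j=3] A[i]=8<=B[j]=9 take 8 → i++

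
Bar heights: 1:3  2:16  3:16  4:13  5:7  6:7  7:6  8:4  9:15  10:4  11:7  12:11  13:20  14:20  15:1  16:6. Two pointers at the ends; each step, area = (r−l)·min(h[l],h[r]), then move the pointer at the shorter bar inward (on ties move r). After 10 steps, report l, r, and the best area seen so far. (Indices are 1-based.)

l=1 r=16: min(3,6)*15=45 best=45 *, l++
l=2 r=16: min(16,6)*14=84 best=84 *, r--
l=2 r=15: min(16,1)*13=13 best=84, r--
l=2 r=14: min(16,20)*12=192 best=192 *, l++
l=3 r=14: min(16,20)*11=176 best=192, l++
l=4 r=14: min(13,20)*10=130 best=192, l++
l=5 r=14: min(7,20)*9=63 best=192, l++
l=6 r=14: min(7,20)*8=56 best=192, l++
l=7 r=14: min(6,20)*7=42 best=192, l++
l=8 r=14: min(4,20)*6=24 best=192, l++

l=9, r=14, best area=192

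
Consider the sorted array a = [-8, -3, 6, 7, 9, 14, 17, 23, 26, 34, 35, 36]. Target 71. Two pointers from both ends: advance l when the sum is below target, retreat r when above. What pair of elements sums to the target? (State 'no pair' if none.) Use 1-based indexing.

l=1 r=12: -8+36=28 <71, l++
l=2 r=12: -3+36=33 <71, l++
l=3 r=12: 6+36=42 <71, l++
l=4 r=12: 7+36=43 <71, l++
l=5 r=12: 9+36=45 <71, l++
l=6 r=12: 14+36=50 <71, l++
l=7 r=12: 17+36=53 <71, l++
l=8 r=12: 23+36=59 <71, l++
l=9 r=12: 26+36=62 <71, l++
l=10 r=12: 34+36=70 <71, l++
l=11 r=12: 35+36=71, found

(35, 36)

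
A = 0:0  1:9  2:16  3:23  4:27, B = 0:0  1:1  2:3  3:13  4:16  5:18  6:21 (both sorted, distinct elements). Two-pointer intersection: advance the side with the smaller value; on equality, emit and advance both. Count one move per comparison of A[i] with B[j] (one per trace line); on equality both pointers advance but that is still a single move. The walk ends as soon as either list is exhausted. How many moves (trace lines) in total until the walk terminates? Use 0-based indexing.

i=0 j=0: 0==0 emit, i++,j++
i=1 j=1: 9>1, j++
i=1 j=2: 9>3, j++
i=1 j=3: 9<13, i++
i=2 j=3: 16>13, j++
i=2 j=4: 16==16 emit, i++,j++
i=3 j=5: 23>18, j++
i=3 j=6: 23>21, j++

8 moves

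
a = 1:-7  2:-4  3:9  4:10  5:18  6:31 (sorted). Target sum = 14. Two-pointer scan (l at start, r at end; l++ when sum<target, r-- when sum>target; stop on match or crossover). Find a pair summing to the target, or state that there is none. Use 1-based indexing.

(-4, 18)

[1,6] -7+31=24 >14 → r--
[1,5] -7+18=11 <14 → l++
[2,5] -4+18=14 → found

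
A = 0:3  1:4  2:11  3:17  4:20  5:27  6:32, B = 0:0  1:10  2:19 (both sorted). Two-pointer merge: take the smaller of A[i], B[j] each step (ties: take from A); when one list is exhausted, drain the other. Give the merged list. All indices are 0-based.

[0, 3, 4, 10, 11, 17, 19, 20, 27, 32]

i=0 j=0: A[i]=3>B[j]=0 take 0, j++
i=0 j=1: A[i]=3<=B[j]=10 take 3, i++
i=1 j=1: A[i]=4<=B[j]=10 take 4, i++
i=2 j=1: A[i]=11>B[j]=10 take 10, j++
i=2 j=2: A[i]=11<=B[j]=19 take 11, i++
i=3 j=2: A[i]=17<=B[j]=19 take 17, i++
i=4 j=2: A[i]=20>B[j]=19 take 19, j++
i=4 j=3: B done, take A[i]=20, i++
i=5 j=3: B done, take A[i]=27, i++
i=6 j=3: B done, take A[i]=32, i++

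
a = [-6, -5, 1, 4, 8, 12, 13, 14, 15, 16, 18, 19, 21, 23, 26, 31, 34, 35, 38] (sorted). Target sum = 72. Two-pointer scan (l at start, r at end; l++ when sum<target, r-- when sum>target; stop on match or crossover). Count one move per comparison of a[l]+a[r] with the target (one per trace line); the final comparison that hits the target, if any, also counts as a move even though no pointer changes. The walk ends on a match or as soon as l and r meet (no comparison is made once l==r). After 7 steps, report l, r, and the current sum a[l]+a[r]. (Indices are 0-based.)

l=7, r=18, sum=52

l=0 r=18: -6+38=32 <72, l++
l=1 r=18: -5+38=33 <72, l++
l=2 r=18: 1+38=39 <72, l++
l=3 r=18: 4+38=42 <72, l++
l=4 r=18: 8+38=46 <72, l++
l=5 r=18: 12+38=50 <72, l++
l=6 r=18: 13+38=51 <72, l++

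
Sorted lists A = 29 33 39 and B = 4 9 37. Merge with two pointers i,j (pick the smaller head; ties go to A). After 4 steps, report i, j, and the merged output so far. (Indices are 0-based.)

i=2, j=2, merged so far=[4, 9, 29, 33]

i=0 j=0: A[i]=29>B[j]=4 take 4, j++
i=0 j=1: A[i]=29>B[j]=9 take 9, j++
i=0 j=2: A[i]=29<=B[j]=37 take 29, i++
i=1 j=2: A[i]=33<=B[j]=37 take 33, i++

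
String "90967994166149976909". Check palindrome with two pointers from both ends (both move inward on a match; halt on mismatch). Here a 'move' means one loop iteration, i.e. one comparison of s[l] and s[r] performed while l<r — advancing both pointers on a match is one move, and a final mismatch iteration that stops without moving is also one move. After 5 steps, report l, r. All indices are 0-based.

l=5, r=14

l=0 r=19: '9'=='9', l++,r--
l=1 r=18: '0'=='0', l++,r--
l=2 r=17: '9'=='9', l++,r--
l=3 r=16: '6'=='6', l++,r--
l=4 r=15: '7'=='7', l++,r--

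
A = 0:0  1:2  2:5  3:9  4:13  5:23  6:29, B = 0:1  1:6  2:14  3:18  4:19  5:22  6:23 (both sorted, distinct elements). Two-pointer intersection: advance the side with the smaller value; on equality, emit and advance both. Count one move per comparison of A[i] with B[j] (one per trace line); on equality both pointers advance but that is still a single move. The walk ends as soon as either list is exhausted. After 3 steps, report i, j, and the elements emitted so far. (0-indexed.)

i=0 j=0: 0<1, i++
i=1 j=0: 2>1, j++
i=1 j=1: 2<6, i++

i=2, j=1, emitted=[]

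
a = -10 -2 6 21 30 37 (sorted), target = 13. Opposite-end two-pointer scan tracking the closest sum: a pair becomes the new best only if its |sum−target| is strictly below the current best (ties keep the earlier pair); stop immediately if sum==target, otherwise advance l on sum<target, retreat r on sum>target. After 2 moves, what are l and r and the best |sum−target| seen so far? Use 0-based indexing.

l=0, r=3, best |Δ|=7

[0,5] -10+37=27 d=14 * → r--
[0,4] -10+30=20 d=7 * → r--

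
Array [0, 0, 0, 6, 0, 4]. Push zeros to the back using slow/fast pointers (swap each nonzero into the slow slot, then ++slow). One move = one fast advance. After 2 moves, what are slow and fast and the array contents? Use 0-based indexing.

(s=0,f=0) a[fast]=0 → fast++
(s=0,f=1) a[fast]=0 → fast++

slow=0, fast=2, a=[0, 0, 0, 6, 0, 4]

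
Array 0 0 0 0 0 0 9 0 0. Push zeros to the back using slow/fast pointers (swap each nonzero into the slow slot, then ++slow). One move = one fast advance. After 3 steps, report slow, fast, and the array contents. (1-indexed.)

(s=1,f=1) a[fast]=0 → fast++
(s=1,f=2) a[fast]=0 → fast++
(s=1,f=3) a[fast]=0 → fast++

slow=1, fast=4, a=[0, 0, 0, 0, 0, 0, 9, 0, 0]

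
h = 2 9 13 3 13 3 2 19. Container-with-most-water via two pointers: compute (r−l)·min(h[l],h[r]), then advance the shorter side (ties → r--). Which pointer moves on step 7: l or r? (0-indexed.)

[0,7] min(2,19)*7=14 best=14 * → l++
[1,7] min(9,19)*6=54 best=54 * → l++
[2,7] min(13,19)*5=65 best=65 * → l++
[3,7] min(3,19)*4=12 best=65 → l++
[4,7] min(13,19)*3=39 best=65 → l++
[5,7] min(3,19)*2=6 best=65 → l++
[6,7] min(2,19)*1=2 best=65 → l++

l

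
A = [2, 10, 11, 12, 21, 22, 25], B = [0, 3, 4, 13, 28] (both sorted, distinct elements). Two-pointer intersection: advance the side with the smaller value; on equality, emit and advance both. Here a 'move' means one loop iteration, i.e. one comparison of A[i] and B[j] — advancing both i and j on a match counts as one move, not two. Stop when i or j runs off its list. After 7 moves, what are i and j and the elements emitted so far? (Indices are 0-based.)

[i=0,j=0] 2>0 → j++
[i=0,j=1] 2<3 → i++
[i=1,j=1] 10>3 → j++
[i=1,j=2] 10>4 → j++
[i=1,j=3] 10<13 → i++
[i=2,j=3] 11<13 → i++
[i=3,j=3] 12<13 → i++

i=4, j=3, emitted=[]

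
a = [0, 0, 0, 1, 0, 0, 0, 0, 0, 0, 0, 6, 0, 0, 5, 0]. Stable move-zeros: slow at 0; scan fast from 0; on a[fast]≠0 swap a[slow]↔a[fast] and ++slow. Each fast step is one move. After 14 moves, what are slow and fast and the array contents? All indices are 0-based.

(s=0,f=0) a[fast]=0 → fast++
(s=0,f=1) a[fast]=0 → fast++
(s=0,f=2) a[fast]=0 → fast++
(s=0,f=3) a[fast]=1≠0 swap→a[0]=1 → slow++,fast++
(s=1,f=4) a[fast]=0 → fast++
(s=1,f=5) a[fast]=0 → fast++
(s=1,f=6) a[fast]=0 → fast++
(s=1,f=7) a[fast]=0 → fast++
(s=1,f=8) a[fast]=0 → fast++
(s=1,f=9) a[fast]=0 → fast++
(s=1,f=10) a[fast]=0 → fast++
(s=1,f=11) a[fast]=6≠0 swap→a[1]=6 → slow++,fast++
(s=2,f=12) a[fast]=0 → fast++
(s=2,f=13) a[fast]=0 → fast++

slow=2, fast=14, a=[1, 6, 0, 0, 0, 0, 0, 0, 0, 0, 0, 0, 0, 0, 5, 0]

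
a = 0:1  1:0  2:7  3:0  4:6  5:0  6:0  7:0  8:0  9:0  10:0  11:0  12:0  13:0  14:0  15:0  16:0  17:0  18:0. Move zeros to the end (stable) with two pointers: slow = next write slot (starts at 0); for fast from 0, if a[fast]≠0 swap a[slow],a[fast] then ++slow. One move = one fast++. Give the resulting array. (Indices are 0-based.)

(s=0,f=0) a[fast]=1≠0 swap→a[0]=1 → slow++,fast++
(s=1,f=1) a[fast]=0 → fast++
(s=1,f=2) a[fast]=7≠0 swap→a[1]=7 → slow++,fast++
(s=2,f=3) a[fast]=0 → fast++
(s=2,f=4) a[fast]=6≠0 swap→a[2]=6 → slow++,fast++
(s=3,f=5) a[fast]=0 → fast++
(s=3,f=6) a[fast]=0 → fast++
(s=3,f=7) a[fast]=0 → fast++
(s=3,f=8) a[fast]=0 → fast++
(s=3,f=9) a[fast]=0 → fast++
(s=3,f=10) a[fast]=0 → fast++
(s=3,f=11) a[fast]=0 → fast++
(s=3,f=12) a[fast]=0 → fast++
(s=3,f=13) a[fast]=0 → fast++
(s=3,f=14) a[fast]=0 → fast++
(s=3,f=15) a[fast]=0 → fast++
(s=3,f=16) a[fast]=0 → fast++
(s=3,f=17) a[fast]=0 → fast++
(s=3,f=18) a[fast]=0 → fast++

[1, 7, 6, 0, 0, 0, 0, 0, 0, 0, 0, 0, 0, 0, 0, 0, 0, 0, 0]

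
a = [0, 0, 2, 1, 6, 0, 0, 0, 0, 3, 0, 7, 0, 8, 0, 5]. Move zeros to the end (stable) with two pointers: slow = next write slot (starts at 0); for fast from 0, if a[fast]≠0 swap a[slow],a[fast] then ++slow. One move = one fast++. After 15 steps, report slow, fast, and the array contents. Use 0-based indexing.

slow=0 fast=0: a[fast]=0, fast++
slow=0 fast=1: a[fast]=0, fast++
slow=0 fast=2: a[fast]=2≠0 swap→a[0]=2, slow++,fast++
slow=1 fast=3: a[fast]=1≠0 swap→a[1]=1, slow++,fast++
slow=2 fast=4: a[fast]=6≠0 swap→a[2]=6, slow++,fast++
slow=3 fast=5: a[fast]=0, fast++
slow=3 fast=6: a[fast]=0, fast++
slow=3 fast=7: a[fast]=0, fast++
slow=3 fast=8: a[fast]=0, fast++
slow=3 fast=9: a[fast]=3≠0 swap→a[3]=3, slow++,fast++
slow=4 fast=10: a[fast]=0, fast++
slow=4 fast=11: a[fast]=7≠0 swap→a[4]=7, slow++,fast++
slow=5 fast=12: a[fast]=0, fast++
slow=5 fast=13: a[fast]=8≠0 swap→a[5]=8, slow++,fast++
slow=6 fast=14: a[fast]=0, fast++

slow=6, fast=15, a=[2, 1, 6, 3, 7, 8, 0, 0, 0, 0, 0, 0, 0, 0, 0, 5]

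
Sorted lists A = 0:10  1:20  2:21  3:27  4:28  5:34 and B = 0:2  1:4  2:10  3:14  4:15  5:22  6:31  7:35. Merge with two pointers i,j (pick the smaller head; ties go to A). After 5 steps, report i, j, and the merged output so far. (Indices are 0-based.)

i=0 j=0: A[i]=10>B[j]=2 take 2, j++
i=0 j=1: A[i]=10>B[j]=4 take 4, j++
i=0 j=2: A[i]=10<=B[j]=10 take 10, i++
i=1 j=2: A[i]=20>B[j]=10 take 10, j++
i=1 j=3: A[i]=20>B[j]=14 take 14, j++

i=1, j=4, merged so far=[2, 4, 10, 10, 14]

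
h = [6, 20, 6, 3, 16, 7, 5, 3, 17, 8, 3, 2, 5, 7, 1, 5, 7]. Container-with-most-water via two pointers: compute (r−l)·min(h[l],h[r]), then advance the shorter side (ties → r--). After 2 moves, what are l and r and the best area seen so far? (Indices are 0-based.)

l=0 r=16: min(6,7)*16=96 best=96 *, l++
l=1 r=16: min(20,7)*15=105 best=105 *, r--

l=1, r=15, best area=105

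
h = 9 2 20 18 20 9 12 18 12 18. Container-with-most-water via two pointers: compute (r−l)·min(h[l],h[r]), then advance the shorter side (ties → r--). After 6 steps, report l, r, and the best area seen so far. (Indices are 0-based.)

l=2, r=5, best area=126

[0,9] min(9,18)*9=81 best=81 * → l++
[1,9] min(2,18)*8=16 best=81 → l++
[2,9] min(20,18)*7=126 best=126 * → r--
[2,8] min(20,12)*6=72 best=126 → r--
[2,7] min(20,18)*5=90 best=126 → r--
[2,6] min(20,12)*4=48 best=126 → r--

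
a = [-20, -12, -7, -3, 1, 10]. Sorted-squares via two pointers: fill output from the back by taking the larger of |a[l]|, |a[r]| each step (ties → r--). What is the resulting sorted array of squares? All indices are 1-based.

[1,6] |-20|>|10| out[6]=400 → l++
[2,6] |-12|>|10| out[5]=144 → l++
[3,6] |-7|<=|10| out[4]=100 → r--
[3,5] |-7|>|1| out[3]=49 → l++
[4,5] |-3|>|1| out[2]=9 → l++
[5,5] |1|<=|1| out[1]=1 → r--

[1, 9, 49, 100, 144, 400]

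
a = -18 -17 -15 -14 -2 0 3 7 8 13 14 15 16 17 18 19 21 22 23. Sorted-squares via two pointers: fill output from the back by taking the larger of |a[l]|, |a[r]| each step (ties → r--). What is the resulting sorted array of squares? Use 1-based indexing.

l=1 r=19: |-18|<=|23| out[19]=529, r--
l=1 r=18: |-18|<=|22| out[18]=484, r--
l=1 r=17: |-18|<=|21| out[17]=441, r--
l=1 r=16: |-18|<=|19| out[16]=361, r--
l=1 r=15: |-18|<=|18| out[15]=324, r--
l=1 r=14: |-18|>|17| out[14]=324, l++
l=2 r=14: |-17|<=|17| out[13]=289, r--
l=2 r=13: |-17|>|16| out[12]=289, l++
l=3 r=13: |-15|<=|16| out[11]=256, r--
l=3 r=12: |-15|<=|15| out[10]=225, r--
l=3 r=11: |-15|>|14| out[9]=225, l++
l=4 r=11: |-14|<=|14| out[8]=196, r--
l=4 r=10: |-14|>|13| out[7]=196, l++
l=5 r=10: |-2|<=|13| out[6]=169, r--
l=5 r=9: |-2|<=|8| out[5]=64, r--
l=5 r=8: |-2|<=|7| out[4]=49, r--
l=5 r=7: |-2|<=|3| out[3]=9, r--
l=5 r=6: |-2|>|0| out[2]=4, l++
l=6 r=6: |0|<=|0| out[1]=0, r--

[0, 4, 9, 49, 64, 169, 196, 196, 225, 225, 256, 289, 289, 324, 324, 361, 441, 484, 529]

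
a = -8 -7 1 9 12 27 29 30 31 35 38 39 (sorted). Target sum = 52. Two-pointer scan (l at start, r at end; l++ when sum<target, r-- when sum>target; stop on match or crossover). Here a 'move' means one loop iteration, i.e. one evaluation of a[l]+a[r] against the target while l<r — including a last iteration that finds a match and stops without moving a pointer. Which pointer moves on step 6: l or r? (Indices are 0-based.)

r

l=0 r=11: -8+39=31 <52, l++
l=1 r=11: -7+39=32 <52, l++
l=2 r=11: 1+39=40 <52, l++
l=3 r=11: 9+39=48 <52, l++
l=4 r=11: 12+39=51 <52, l++
l=5 r=11: 27+39=66 >52, r--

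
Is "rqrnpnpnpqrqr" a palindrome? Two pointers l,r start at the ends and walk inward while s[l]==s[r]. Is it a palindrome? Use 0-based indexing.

not a palindrome (mismatch at 3,9)

l=0 r=12: 'r'=='r', l++,r--
l=1 r=11: 'q'=='q', l++,r--
l=2 r=10: 'r'=='r', l++,r--
l=3 r=9: 'n'!='q', stop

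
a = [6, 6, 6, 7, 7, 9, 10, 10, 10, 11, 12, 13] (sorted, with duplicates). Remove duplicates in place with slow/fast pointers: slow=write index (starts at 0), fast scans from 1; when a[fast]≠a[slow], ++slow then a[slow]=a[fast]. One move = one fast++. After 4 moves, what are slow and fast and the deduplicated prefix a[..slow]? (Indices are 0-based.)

slow=0 fast=1: a[fast]=6=a[slow] dup, fast++
slow=0 fast=2: a[fast]=6=a[slow] dup, fast++
slow=0 fast=3: a[fast]=7≠a[slow]=6 write a[1]=7, slow++,fast++
slow=1 fast=4: a[fast]=7=a[slow] dup, fast++

slow=1, fast=5, prefix=[6, 7]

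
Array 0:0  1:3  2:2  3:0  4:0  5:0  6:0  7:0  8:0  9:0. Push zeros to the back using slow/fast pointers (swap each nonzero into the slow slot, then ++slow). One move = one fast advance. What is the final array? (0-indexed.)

[3, 2, 0, 0, 0, 0, 0, 0, 0, 0]

slow=0 fast=0: a[fast]=0, fast++
slow=0 fast=1: a[fast]=3≠0 swap→a[0]=3, slow++,fast++
slow=1 fast=2: a[fast]=2≠0 swap→a[1]=2, slow++,fast++
slow=2 fast=3: a[fast]=0, fast++
slow=2 fast=4: a[fast]=0, fast++
slow=2 fast=5: a[fast]=0, fast++
slow=2 fast=6: a[fast]=0, fast++
slow=2 fast=7: a[fast]=0, fast++
slow=2 fast=8: a[fast]=0, fast++
slow=2 fast=9: a[fast]=0, fast++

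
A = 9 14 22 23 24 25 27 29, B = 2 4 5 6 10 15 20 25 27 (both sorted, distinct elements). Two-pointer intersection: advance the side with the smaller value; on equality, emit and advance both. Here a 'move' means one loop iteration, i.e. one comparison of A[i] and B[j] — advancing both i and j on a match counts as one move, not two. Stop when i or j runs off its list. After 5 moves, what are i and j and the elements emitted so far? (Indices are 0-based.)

i=1, j=4, emitted=[]

[i=0,j=0] 9>2 → j++
[i=0,j=1] 9>4 → j++
[i=0,j=2] 9>5 → j++
[i=0,j=3] 9>6 → j++
[i=0,j=4] 9<10 → i++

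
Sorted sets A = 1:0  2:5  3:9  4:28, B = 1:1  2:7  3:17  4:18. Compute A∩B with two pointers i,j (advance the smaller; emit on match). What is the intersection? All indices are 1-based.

intersection = []

i=1 j=1: 0<1, i++
i=2 j=1: 5>1, j++
i=2 j=2: 5<7, i++
i=3 j=2: 9>7, j++
i=3 j=3: 9<17, i++
i=4 j=3: 28>17, j++
i=4 j=4: 28>18, j++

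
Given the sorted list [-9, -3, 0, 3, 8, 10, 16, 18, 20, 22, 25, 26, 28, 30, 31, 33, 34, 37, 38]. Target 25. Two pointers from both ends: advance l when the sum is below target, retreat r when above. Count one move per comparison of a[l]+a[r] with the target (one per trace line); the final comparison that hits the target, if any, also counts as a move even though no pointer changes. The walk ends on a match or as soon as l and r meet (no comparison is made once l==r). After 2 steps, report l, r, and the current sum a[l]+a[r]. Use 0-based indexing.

l=0 r=18: -9+38=29 >25, r--
l=0 r=17: -9+37=28 >25, r--

l=0, r=16, sum=25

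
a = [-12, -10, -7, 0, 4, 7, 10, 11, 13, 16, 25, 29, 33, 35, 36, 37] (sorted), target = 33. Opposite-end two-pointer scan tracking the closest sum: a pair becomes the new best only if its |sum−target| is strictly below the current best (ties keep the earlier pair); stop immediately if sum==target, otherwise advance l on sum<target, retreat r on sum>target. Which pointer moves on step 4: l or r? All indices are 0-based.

r

[0,15] -12+37=25 d=8 * → l++
[1,15] -10+37=27 d=6 * → l++
[2,15] -7+37=30 d=3 * → l++
[3,15] 0+37=37 d=4 → r--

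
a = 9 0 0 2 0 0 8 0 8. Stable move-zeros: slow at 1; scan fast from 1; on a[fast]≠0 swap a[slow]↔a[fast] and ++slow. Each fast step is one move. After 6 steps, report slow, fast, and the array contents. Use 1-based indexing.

slow=1 fast=1: a[fast]=9≠0 swap→a[1]=9, slow++,fast++
slow=2 fast=2: a[fast]=0, fast++
slow=2 fast=3: a[fast]=0, fast++
slow=2 fast=4: a[fast]=2≠0 swap→a[2]=2, slow++,fast++
slow=3 fast=5: a[fast]=0, fast++
slow=3 fast=6: a[fast]=0, fast++

slow=3, fast=7, a=[9, 2, 0, 0, 0, 0, 8, 0, 8]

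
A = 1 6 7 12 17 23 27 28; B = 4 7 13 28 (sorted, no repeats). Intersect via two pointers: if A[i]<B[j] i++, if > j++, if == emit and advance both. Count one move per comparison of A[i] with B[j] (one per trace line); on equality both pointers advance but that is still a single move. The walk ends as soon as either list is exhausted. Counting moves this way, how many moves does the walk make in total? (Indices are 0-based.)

[i=0,j=0] 1<4 → i++
[i=1,j=0] 6>4 → j++
[i=1,j=1] 6<7 → i++
[i=2,j=1] 7==7 emit → i++,j++
[i=3,j=2] 12<13 → i++
[i=4,j=2] 17>13 → j++
[i=4,j=3] 17<28 → i++
[i=5,j=3] 23<28 → i++
[i=6,j=3] 27<28 → i++
[i=7,j=3] 28==28 emit → i++,j++

10 moves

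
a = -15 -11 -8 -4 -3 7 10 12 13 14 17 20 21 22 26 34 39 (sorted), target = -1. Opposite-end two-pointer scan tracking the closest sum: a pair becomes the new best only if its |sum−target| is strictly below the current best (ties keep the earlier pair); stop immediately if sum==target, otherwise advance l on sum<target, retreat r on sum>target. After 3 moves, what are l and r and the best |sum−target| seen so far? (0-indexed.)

l=0, r=13, best |Δ|=12

l=0 r=16: -15+39=24 d=25 *, r--
l=0 r=15: -15+34=19 d=20 *, r--
l=0 r=14: -15+26=11 d=12 *, r--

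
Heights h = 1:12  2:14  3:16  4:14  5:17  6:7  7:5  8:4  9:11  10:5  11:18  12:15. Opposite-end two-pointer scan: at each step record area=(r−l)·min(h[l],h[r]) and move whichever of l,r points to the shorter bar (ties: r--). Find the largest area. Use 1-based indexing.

[1,12] min(12,15)*11=132 best=132 * → l++
[2,12] min(14,15)*10=140 best=140 * → l++
[3,12] min(16,15)*9=135 best=140 → r--
[3,11] min(16,18)*8=128 best=140 → l++
[4,11] min(14,18)*7=98 best=140 → l++
[5,11] min(17,18)*6=102 best=140 → l++
[6,11] min(7,18)*5=35 best=140 → l++
[7,11] min(5,18)*4=20 best=140 → l++
[8,11] min(4,18)*3=12 best=140 → l++
[9,11] min(11,18)*2=22 best=140 → l++
[10,11] min(5,18)*1=5 best=140 → l++

max area = 140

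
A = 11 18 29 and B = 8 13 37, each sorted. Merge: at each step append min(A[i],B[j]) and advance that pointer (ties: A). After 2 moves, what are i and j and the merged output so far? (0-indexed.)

i=1, j=1, merged so far=[8, 11]

i=0 j=0: A[i]=11>B[j]=8 take 8, j++
i=0 j=1: A[i]=11<=B[j]=13 take 11, i++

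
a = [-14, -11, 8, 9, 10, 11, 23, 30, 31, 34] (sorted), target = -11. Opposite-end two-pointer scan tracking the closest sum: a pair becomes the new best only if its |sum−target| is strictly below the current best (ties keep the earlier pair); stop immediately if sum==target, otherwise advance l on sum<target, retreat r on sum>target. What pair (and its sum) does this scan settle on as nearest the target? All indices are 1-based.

[1,10] -14+34=20 d=31 * → r--
[1,9] -14+31=17 d=28 * → r--
[1,8] -14+30=16 d=27 * → r--
[1,7] -14+23=9 d=20 * → r--
[1,6] -14+11=-3 d=8 * → r--
[1,5] -14+10=-4 d=7 * → r--
[1,4] -14+9=-5 d=6 * → r--
[1,3] -14+8=-6 d=5 * → r--
[1,2] -14+-11=-25 d=14 → l++

pair (-14, 8) with sum -6 (|Δ|=5)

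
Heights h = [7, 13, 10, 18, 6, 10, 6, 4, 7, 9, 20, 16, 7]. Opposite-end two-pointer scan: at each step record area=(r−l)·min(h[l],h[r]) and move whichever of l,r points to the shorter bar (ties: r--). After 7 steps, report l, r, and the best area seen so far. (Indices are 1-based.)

[1,13] min(7,7)*12=84 best=84 * → r--
[1,12] min(7,16)*11=77 best=84 → l++
[2,12] min(13,16)*10=130 best=130 * → l++
[3,12] min(10,16)*9=90 best=130 → l++
[4,12] min(18,16)*8=128 best=130 → r--
[4,11] min(18,20)*7=126 best=130 → l++
[5,11] min(6,20)*6=36 best=130 → l++

l=6, r=11, best area=130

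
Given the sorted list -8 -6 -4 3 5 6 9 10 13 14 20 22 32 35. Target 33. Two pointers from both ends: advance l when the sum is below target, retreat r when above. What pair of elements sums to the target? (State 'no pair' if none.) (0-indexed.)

(13, 20)

l=0 r=13: -8+35=27 <33, l++
l=1 r=13: -6+35=29 <33, l++
l=2 r=13: -4+35=31 <33, l++
l=3 r=13: 3+35=38 >33, r--
l=3 r=12: 3+32=35 >33, r--
l=3 r=11: 3+22=25 <33, l++
l=4 r=11: 5+22=27 <33, l++
l=5 r=11: 6+22=28 <33, l++
l=6 r=11: 9+22=31 <33, l++
l=7 r=11: 10+22=32 <33, l++
l=8 r=11: 13+22=35 >33, r--
l=8 r=10: 13+20=33, found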